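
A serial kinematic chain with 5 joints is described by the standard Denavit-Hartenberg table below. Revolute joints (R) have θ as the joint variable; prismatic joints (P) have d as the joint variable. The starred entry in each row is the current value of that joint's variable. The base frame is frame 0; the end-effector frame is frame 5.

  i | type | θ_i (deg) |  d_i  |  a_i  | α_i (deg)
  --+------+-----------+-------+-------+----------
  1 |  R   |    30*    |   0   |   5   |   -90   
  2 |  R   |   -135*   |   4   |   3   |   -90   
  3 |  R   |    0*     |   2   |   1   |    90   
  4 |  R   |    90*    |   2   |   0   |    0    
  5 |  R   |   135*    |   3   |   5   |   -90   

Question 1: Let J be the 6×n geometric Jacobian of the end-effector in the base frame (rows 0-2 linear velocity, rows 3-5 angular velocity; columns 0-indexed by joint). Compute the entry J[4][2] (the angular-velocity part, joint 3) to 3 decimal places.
axis z_2 = (0.6124,0.3536,0.7071); lever o_n−o_2 = (-1.8876,4.6837,-2.8787)
cross product → J_v[:, 2] = (-4.3296,0.4281,3.5355)
J_ω[:, 2] = z_2
entry J[4][2] = 0.3536

0.354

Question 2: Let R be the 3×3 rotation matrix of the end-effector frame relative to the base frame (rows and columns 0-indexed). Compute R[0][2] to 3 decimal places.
End-effector z-axis (col 2 of R) = (-0.8660,-0.5000,0.0000)
R[0][2] = -0.8660

-0.866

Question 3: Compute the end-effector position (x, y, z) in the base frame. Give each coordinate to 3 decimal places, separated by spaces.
after link 1: o_1 = (4.3301, 2.5000, 0.0000)
after link 2: o_2 = (0.4930, 4.9034, 2.1213)
after link 3: o_3 = (1.1054, 5.2570, 4.2426)
after link 4: o_4 = (0.1054, 6.9890, 4.2426)
after link 5: o_5 = (-1.3946, 9.5871, -0.7574)

-1.395 9.587 -0.757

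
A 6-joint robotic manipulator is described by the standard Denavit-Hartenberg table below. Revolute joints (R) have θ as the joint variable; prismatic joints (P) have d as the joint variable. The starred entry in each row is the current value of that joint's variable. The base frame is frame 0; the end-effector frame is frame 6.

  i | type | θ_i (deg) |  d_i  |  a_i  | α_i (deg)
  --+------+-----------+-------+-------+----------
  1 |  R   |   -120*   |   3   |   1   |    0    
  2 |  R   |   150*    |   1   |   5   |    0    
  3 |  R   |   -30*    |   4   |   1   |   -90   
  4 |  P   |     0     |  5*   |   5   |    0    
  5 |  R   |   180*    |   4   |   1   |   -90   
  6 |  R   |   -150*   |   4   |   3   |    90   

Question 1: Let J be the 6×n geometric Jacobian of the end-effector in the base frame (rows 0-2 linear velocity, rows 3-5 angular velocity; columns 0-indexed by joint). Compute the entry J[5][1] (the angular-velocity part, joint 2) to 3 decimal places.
1.000

axis z_1 = (0.0000,0.0000,1.0000); lever o_n−o_1 = (11.9282,13.0000,9.0000)
cross product → J_v[:, 1] = (-13.0000,11.9282,0.0000)
J_ω[:, 1] = z_1
entry J[5][1] = 1.0000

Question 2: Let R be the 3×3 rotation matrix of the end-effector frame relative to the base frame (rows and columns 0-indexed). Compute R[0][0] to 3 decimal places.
End-effector x-axis (col 0 of R) = (0.8660,0.5000,0.0000)
R[0][0] = 0.8660

0.866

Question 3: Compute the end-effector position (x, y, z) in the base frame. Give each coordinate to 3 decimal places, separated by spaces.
after link 1: o_1 = (-0.5000, -0.8660, 3.0000)
after link 2: o_2 = (3.8301, 1.6340, 4.0000)
after link 3: o_3 = (4.8301, 1.6340, 8.0000)
after link 4: o_4 = (9.8301, 6.6340, 8.0000)
after link 5: o_5 = (8.8301, 10.6340, 8.0000)
after link 6: o_6 = (11.4282, 12.1340, 12.0000)

11.428 12.134 12.000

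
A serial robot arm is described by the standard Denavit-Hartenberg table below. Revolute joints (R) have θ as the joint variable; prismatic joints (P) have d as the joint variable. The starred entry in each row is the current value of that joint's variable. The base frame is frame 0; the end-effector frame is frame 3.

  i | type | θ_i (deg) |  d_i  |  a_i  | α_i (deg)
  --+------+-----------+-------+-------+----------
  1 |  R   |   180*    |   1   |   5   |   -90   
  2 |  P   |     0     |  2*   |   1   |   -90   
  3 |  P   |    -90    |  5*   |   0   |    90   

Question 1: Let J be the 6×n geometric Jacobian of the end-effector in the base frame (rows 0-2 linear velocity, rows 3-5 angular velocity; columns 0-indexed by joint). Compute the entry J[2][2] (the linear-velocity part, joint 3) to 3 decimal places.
-1.000

prismatic axis z_2 = (-0.0000,-0.0000,-1.0000)
J_v[:, 2] = z_2; J_ω[:, 2] = (0,0,0)
entry J[2][2] = -1.0000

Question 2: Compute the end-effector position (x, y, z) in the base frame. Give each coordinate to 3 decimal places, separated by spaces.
-6.000 -2.000 -4.000

after link 1: o_1 = (-5.0000, 0.0000, 1.0000)
after link 2: o_2 = (-6.0000, -2.0000, 1.0000)
after link 3: o_3 = (-6.0000, -2.0000, -4.0000)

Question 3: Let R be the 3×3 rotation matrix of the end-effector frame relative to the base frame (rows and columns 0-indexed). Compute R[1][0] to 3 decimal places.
-1.000

End-effector x-axis (col 0 of R) = (-0.0000,-1.0000,0.0000)
R[1][0] = -1.0000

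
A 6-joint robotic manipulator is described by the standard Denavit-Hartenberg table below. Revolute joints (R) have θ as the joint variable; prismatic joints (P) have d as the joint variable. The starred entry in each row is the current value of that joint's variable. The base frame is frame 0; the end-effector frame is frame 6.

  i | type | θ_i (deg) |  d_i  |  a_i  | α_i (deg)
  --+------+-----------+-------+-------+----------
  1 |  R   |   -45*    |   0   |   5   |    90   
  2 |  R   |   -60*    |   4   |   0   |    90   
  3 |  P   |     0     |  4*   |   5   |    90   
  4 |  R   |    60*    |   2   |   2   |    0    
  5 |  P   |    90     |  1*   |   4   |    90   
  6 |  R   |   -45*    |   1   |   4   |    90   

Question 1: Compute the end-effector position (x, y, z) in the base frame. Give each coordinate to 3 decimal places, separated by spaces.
-5.095 -0.319 -5.514

after link 1: o_1 = (3.5355, -3.5355, 0.0000)
after link 2: o_2 = (0.7071, -6.3640, 0.0000)
after link 3: o_3 = (0.0254, -5.6822, -6.3301)
after link 4: o_4 = (0.7325, -3.5609, -8.0622)
after link 5: o_5 = (-1.0099, -0.4043, -6.0622)
after link 6: o_6 = (-5.0955, -0.3187, -5.5140)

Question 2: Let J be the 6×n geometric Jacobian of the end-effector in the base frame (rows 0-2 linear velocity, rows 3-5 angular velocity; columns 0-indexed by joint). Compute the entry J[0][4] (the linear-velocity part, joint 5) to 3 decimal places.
prismatic axis z_4 = (0.7071,0.7071,-0.0000)
J_v[:, 4] = z_4; J_ω[:, 4] = (0,0,0)
entry J[0][4] = 0.7071

0.707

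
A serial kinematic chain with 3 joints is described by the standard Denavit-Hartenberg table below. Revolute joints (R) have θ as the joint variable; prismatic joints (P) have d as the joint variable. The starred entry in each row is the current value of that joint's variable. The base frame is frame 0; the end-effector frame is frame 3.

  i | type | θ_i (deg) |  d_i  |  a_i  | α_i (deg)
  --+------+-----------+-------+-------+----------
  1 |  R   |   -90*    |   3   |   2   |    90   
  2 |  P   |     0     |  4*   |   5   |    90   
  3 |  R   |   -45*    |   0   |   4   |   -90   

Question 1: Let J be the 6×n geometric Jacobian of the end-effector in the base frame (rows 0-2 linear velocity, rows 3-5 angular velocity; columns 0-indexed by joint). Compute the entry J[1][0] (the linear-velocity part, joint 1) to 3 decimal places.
axis z_0 = ẑ; lever o_n−o_0 = (-1.1716,-9.8284,3.0000)
cross product → J_v[:, 0] = (9.8284,-1.1716,0.0000)
J_ω[:, 0] = z_0
entry J[1][0] = -1.1716

-1.172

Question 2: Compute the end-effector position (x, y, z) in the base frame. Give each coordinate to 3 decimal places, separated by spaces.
after link 1: o_1 = (0.0000, -2.0000, 3.0000)
after link 2: o_2 = (-4.0000, -7.0000, 3.0000)
after link 3: o_3 = (-1.1716, -9.8284, 3.0000)

-1.172 -9.828 3.000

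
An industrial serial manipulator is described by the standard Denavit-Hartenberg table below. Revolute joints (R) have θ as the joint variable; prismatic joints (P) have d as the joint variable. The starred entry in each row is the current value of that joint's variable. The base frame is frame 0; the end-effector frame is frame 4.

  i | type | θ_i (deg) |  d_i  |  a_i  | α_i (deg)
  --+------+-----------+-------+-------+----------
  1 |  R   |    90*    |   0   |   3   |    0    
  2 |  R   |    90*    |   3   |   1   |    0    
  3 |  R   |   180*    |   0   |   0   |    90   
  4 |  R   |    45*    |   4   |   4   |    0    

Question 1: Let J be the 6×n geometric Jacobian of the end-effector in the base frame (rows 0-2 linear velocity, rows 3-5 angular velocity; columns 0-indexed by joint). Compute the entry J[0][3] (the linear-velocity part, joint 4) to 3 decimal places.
axis z_3 = (-0.0000,-1.0000,0.0000); lever o_n−o_3 = (2.8284,-4.0000,2.8284)
cross product → J_v[:, 3] = (-2.8284,0.0000,2.8284)
J_ω[:, 3] = z_3
entry J[0][3] = -2.8284

-2.828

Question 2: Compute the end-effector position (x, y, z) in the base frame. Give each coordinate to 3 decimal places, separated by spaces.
1.828 -1.000 5.828

after link 1: o_1 = (0.0000, 3.0000, 0.0000)
after link 2: o_2 = (-1.0000, 3.0000, 3.0000)
after link 3: o_3 = (-1.0000, 3.0000, 3.0000)
after link 4: o_4 = (1.8284, -1.0000, 5.8284)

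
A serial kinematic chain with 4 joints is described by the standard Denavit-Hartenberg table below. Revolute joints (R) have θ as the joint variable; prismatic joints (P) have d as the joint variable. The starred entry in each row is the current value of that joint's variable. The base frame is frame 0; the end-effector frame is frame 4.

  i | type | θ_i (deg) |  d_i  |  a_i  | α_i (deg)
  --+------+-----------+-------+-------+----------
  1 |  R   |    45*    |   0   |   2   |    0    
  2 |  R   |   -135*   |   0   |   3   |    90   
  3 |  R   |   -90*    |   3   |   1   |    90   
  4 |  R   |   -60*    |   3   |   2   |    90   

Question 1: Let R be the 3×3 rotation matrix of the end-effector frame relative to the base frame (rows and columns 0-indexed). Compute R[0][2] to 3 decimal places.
End-effector z-axis (col 2 of R) = (0.5000,0.0000,0.8660)
R[0][2] = 0.5000

0.500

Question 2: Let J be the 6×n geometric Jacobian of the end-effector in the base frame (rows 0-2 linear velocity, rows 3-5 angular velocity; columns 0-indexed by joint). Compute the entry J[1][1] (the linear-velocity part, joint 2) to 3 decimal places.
-1.268

axis z_1 = (0.0000,0.0000,1.0000); lever o_n−o_1 = (-1.2679,0.0000,-2.0000)
cross product → J_v[:, 1] = (-0.0000,-1.2679,0.0000)
J_ω[:, 1] = z_1
entry J[1][1] = -1.2679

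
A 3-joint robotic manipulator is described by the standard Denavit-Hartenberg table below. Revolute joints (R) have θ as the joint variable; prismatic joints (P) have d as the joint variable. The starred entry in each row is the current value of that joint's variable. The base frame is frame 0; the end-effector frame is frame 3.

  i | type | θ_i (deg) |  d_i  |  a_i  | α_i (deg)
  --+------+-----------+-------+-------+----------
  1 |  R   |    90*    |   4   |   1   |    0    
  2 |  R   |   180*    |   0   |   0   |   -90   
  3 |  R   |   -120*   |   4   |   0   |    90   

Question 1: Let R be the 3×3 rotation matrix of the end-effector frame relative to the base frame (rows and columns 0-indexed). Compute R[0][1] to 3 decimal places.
1.000

End-effector y-axis (col 1 of R) = (1.0000,-0.0000,0.0000)
R[0][1] = 1.0000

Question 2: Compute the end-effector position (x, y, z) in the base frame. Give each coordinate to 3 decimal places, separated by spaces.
after link 1: o_1 = (0.0000, 1.0000, 4.0000)
after link 2: o_2 = (0.0000, 1.0000, 4.0000)
after link 3: o_3 = (4.0000, 1.0000, 4.0000)

4.000 1.000 4.000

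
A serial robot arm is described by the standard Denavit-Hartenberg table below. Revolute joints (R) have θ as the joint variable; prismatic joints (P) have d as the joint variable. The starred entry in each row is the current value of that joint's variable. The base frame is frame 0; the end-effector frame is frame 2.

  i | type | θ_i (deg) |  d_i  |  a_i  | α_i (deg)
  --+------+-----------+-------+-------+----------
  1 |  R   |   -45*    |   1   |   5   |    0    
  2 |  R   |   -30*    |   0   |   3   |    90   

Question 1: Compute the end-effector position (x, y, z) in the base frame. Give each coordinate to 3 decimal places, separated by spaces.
after link 1: o_1 = (3.5355, -3.5355, 1.0000)
after link 2: o_2 = (4.3120, -6.4333, 1.0000)

4.312 -6.433 1.000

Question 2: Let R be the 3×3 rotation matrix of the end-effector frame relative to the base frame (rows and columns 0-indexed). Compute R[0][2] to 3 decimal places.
End-effector z-axis (col 2 of R) = (-0.9659,-0.2588,0.0000)
R[0][2] = -0.9659

-0.966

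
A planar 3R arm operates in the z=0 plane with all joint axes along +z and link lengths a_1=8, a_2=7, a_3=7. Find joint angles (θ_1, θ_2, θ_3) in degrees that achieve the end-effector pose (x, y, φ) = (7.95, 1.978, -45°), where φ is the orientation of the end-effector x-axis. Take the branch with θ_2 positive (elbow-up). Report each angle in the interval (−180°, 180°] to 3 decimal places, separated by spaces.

13.169 120.003 -178.172

wrist centre = target − a_3·(cos φ, sin φ) = (3.0003, 6.9277)
cos θ_2 = (56.9952−8²−7²)/(2·8·7) = -0.5000; θ_2 = 120.0028° (elbow-up)
β = atan2(6.9277,3.0003) = 66.5836°; ψ = atan2(6.0620,4.4997) = 53.4143°
θ_1 = β − ψ = 13.1694°
θ_3 = φ − θ_1 − θ_2 = -178.1722° (wrapped to (-180°,180°])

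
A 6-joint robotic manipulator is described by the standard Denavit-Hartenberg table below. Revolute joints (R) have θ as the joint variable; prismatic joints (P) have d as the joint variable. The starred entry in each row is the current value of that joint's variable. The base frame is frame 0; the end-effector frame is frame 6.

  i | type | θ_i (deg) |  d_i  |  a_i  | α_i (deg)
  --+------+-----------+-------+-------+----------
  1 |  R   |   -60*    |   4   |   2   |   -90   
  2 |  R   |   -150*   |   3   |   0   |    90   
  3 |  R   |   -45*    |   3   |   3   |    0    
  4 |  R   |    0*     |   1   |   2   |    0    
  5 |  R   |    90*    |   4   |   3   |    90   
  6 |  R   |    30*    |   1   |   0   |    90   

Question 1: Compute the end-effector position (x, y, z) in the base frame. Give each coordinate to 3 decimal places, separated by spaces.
after link 1: o_1 = (1.0000, -1.7321, 4.0000)
after link 2: o_2 = (3.5981, -0.2321, 4.0000)
after link 3: o_3 = (0.0924, 1.5973, 2.4626)
after link 4: o_4 = (-1.9947, 2.3839, 2.3037)
after link 5: o_5 = (-2.0762, 6.7676, -0.0998)
after link 6: o_6 = (-2.9947, 6.9444, 0.2538)

-2.995 6.944 0.254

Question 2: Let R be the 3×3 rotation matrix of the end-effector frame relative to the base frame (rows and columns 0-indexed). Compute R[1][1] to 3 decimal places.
End-effector y-axis (col 1 of R) = (-0.9186,0.1768,0.3536)
R[1][1] = 0.1768

0.177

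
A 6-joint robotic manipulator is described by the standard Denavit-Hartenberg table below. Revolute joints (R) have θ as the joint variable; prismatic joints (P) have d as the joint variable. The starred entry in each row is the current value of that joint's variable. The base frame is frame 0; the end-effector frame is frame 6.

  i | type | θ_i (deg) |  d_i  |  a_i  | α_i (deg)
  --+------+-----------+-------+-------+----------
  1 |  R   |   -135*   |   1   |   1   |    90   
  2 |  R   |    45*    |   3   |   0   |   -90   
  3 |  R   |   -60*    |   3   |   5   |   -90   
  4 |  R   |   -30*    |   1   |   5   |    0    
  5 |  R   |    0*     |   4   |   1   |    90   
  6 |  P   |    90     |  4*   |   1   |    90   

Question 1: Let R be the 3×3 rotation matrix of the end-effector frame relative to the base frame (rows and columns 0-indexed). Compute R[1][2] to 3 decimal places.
0.564

End-effector z-axis (col 2 of R) = (-0.4968,0.5638,0.6597)
R[1][2] = 0.5638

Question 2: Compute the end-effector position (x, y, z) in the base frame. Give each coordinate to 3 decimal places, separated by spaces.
after link 1: o_1 = (-0.7071, -0.7071, 1.0000)
after link 2: o_2 = (-2.8284, 1.4142, 1.0000)
after link 3: o_3 = (-5.6403, 4.7261, 4.8891)
after link 4: o_4 = (-8.2039, 6.7586, 8.8002)
after link 5: o_5 = (-9.0186, 4.1762, 11.9094)
after link 6: o_6 = (-5.6413, 4.3969, 14.2641)

-5.641 4.397 14.264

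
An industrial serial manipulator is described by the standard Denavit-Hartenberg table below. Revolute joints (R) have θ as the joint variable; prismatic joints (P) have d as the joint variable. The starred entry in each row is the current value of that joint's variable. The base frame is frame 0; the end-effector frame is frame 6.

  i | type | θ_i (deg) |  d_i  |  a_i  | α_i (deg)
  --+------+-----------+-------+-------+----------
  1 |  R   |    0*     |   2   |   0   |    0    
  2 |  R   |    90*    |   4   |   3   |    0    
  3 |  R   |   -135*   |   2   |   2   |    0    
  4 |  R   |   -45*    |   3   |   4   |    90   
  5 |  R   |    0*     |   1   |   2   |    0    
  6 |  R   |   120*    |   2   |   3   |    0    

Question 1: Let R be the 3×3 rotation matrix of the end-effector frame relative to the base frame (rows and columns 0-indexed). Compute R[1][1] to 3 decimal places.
0.866

End-effector y-axis (col 1 of R) = (-0.0000,0.8660,-0.5000)
R[1][1] = 0.8660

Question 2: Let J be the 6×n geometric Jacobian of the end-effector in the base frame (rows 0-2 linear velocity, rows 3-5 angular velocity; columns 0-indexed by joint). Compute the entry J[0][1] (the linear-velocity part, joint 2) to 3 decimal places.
2.914

axis z_1 = (0.0000,0.0000,1.0000); lever o_n−o_1 = (-1.5858,-2.9142,11.5981)
cross product → J_v[:, 1] = (2.9142,-1.5858,0.0000)
J_ω[:, 1] = z_1
entry J[0][1] = 2.9142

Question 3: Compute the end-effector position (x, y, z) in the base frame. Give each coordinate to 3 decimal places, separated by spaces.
after link 1: o_1 = (0.0000, 0.0000, 2.0000)
after link 2: o_2 = (0.0000, 3.0000, 6.0000)
after link 3: o_3 = (1.4142, 1.5858, 8.0000)
after link 4: o_4 = (1.4142, -2.4142, 11.0000)
after link 5: o_5 = (0.4142, -4.4142, 11.0000)
after link 6: o_6 = (-1.5858, -2.9142, 13.5981)

-1.586 -2.914 13.598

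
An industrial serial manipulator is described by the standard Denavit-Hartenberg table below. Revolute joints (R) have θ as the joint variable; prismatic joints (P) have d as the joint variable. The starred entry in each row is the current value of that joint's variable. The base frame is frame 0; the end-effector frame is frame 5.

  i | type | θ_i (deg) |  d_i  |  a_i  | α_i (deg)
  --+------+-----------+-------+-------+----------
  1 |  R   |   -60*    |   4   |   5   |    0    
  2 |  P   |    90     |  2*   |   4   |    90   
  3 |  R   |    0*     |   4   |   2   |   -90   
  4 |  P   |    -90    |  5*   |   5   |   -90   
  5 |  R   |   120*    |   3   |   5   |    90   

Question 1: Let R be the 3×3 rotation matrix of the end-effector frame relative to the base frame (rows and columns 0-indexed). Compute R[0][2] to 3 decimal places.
End-effector z-axis (col 2 of R) = (0.4330,-0.7500,-0.5000)
R[0][2] = 0.4330

0.433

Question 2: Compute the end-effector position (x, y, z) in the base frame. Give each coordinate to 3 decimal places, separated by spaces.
after link 1: o_1 = (2.5000, -4.3301, 4.0000)
after link 2: o_2 = (5.9641, -2.3301, 6.0000)
after link 3: o_3 = (9.6962, -4.7942, 6.0000)
after link 4: o_4 = (12.1962, -9.1244, 11.0000)
after link 5: o_5 = (13.5442, -5.4593, 6.6699)

13.544 -5.459 6.670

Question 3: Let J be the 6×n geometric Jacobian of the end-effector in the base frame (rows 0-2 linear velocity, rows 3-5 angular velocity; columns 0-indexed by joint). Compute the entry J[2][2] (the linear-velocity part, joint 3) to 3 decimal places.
5.000

axis z_2 = (0.5000,-0.8660,0.0000); lever o_n−o_2 = (7.5801,-3.1292,0.6699)
cross product → J_v[:, 2] = (-0.5801,-0.3349,5.0000)
J_ω[:, 2] = z_2
entry J[2][2] = 5.0000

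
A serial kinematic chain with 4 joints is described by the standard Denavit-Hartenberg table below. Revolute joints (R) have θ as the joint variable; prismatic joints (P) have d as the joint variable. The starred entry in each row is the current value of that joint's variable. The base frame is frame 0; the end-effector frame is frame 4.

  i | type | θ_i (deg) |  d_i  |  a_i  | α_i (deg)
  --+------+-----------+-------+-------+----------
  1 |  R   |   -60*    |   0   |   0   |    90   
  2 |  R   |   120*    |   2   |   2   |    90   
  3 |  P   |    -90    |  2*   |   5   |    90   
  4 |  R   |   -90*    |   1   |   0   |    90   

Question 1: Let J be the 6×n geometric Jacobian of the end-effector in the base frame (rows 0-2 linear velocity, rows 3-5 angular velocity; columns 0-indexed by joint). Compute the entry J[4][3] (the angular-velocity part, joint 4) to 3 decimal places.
axis z_3 = (0.2500,-0.4330,-0.8660); lever o_n−o_3 = (0.2500,-0.4330,-0.8660)
cross product → J_v[:, 3] = (0.0000,0.0000,0.0000)
J_ω[:, 3] = z_3
entry J[4][3] = -0.4330

-0.433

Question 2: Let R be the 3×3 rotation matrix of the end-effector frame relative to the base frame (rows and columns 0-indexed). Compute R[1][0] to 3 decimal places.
End-effector x-axis (col 0 of R) = (-0.4330,0.7500,-0.5000)
R[1][0] = 0.7500

0.750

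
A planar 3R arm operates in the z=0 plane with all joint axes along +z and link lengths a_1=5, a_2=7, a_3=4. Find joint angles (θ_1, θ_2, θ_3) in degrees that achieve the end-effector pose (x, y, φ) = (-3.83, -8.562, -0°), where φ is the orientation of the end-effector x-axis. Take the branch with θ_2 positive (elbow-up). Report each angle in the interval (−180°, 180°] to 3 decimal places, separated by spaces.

-150.005 30.008 119.997

wrist centre = target − a_3·(cos φ, sin φ) = (-7.8300, -8.5620)
cos θ_2 = (134.6167−5²−7²)/(2·5·7) = 0.8660; θ_2 = 30.0082° (elbow-up)
β = atan2(-8.5620,-7.8300) = -132.4431°; ψ = atan2(3.5009,11.0617) = 17.5619°
θ_1 = β − ψ = -150.0050°
θ_3 = φ − θ_1 − θ_2 = 119.9967° (wrapped to (-180°,180°])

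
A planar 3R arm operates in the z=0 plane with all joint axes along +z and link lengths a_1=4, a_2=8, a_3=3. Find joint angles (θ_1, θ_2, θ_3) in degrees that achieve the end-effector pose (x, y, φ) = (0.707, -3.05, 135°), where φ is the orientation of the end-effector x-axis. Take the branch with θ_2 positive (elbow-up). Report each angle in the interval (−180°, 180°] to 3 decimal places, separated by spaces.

wrist centre = target − a_3·(cos φ, sin φ) = (2.8283, -5.1713)
cos θ_2 = (34.7420−4²−8²)/(2·4·8) = -0.7072; θ_2 = 135.0041° (elbow-up)
β = atan2(-5.1713,2.8283) = -61.3247°; ψ = atan2(5.6565,-1.6573) = 106.3298°
θ_1 = β − ψ = -167.6545°
θ_3 = φ − θ_1 − θ_2 = 167.6504° (wrapped to (-180°,180°])

-167.654 135.004 167.650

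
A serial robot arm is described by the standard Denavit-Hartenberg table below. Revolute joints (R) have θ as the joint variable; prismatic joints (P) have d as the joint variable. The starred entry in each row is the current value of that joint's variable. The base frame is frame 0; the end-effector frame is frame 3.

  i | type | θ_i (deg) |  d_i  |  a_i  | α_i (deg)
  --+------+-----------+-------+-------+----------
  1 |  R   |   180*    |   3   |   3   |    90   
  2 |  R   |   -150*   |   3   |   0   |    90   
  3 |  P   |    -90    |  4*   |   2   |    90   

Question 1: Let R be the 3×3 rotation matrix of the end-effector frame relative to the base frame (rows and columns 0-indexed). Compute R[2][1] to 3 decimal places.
End-effector y-axis (col 1 of R) = (0.5000,-0.0000,0.8660)
R[2][1] = 0.8660

0.866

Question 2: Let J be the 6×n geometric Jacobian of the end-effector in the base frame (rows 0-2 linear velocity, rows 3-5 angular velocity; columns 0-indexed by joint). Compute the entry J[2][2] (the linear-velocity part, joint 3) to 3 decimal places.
prismatic axis z_2 = (0.5000,-0.0000,0.8660)
J_v[:, 2] = z_2; J_ω[:, 2] = (0,0,0)
entry J[2][2] = 0.8660

0.866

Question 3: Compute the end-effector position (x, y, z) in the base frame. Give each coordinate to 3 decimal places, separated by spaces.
after link 1: o_1 = (-3.0000, 0.0000, 3.0000)
after link 2: o_2 = (-3.0000, 3.0000, 3.0000)
after link 3: o_3 = (-1.0000, 1.0000, 6.4641)

-1.000 1.000 6.464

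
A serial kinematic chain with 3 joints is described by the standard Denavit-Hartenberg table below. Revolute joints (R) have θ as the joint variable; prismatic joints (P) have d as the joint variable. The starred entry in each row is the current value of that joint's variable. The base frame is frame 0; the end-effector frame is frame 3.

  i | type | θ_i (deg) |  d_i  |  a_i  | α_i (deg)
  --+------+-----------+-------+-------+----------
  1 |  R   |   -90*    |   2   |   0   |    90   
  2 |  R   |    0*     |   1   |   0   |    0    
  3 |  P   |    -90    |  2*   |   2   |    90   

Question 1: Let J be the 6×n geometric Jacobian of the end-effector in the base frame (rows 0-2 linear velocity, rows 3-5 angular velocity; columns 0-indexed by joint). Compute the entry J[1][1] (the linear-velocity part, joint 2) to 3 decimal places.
-2.000

axis z_1 = (-1.0000,-0.0000,0.0000); lever o_n−o_1 = (-3.0000,-0.0000,-2.0000)
cross product → J_v[:, 1] = (0.0000,-2.0000,0.0000)
J_ω[:, 1] = z_1
entry J[1][1] = -2.0000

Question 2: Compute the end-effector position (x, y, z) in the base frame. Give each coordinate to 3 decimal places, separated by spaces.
after link 1: o_1 = (0.0000, 0.0000, 2.0000)
after link 2: o_2 = (-1.0000, -0.0000, 2.0000)
after link 3: o_3 = (-3.0000, -0.0000, 0.0000)

-3.000 -0.000 0.000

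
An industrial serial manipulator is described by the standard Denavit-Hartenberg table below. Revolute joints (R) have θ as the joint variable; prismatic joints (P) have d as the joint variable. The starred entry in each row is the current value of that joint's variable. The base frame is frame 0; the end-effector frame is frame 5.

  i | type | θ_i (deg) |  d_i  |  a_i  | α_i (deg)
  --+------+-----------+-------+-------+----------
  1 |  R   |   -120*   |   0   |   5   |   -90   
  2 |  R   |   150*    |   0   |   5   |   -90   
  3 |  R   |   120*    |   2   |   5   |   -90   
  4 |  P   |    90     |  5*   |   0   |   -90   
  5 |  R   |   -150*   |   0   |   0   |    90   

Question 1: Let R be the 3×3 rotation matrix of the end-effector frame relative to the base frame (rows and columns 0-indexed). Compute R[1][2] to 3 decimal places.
0.996

End-effector z-axis (col 2 of R) = (0.0748,0.9955,0.0580)
R[1][2] = 0.9955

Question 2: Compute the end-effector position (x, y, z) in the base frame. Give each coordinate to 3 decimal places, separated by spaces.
after link 1: o_1 = (-2.5000, -4.3301, 0.0000)
after link 2: o_2 = (-0.3349, -0.5801, -2.5000)
after link 3: o_3 = (-4.6675, 0.5760, 0.4821)
after link 4: o_4 = (-4.3774, -3.9216, 2.6471)
after link 5: o_5 = (-4.3774, -3.9216, 2.6471)

-4.377 -3.922 2.647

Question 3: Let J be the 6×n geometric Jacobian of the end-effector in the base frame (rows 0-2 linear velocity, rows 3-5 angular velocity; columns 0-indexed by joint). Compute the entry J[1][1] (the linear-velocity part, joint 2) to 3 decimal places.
axis z_1 = (0.8660,-0.5000,0.0000); lever o_n−o_1 = (-1.8774,0.4085,2.6471)
cross product → J_v[:, 1] = (-1.3236,-2.2925,-0.5849)
J_ω[:, 1] = z_1
entry J[1][1] = -2.2925

-2.292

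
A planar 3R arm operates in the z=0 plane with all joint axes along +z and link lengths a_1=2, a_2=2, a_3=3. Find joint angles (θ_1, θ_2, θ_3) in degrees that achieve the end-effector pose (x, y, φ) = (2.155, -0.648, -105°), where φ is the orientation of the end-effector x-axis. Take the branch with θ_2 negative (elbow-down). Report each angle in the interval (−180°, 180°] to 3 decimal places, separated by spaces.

wrist centre = target − a_3·(cos φ, sin φ) = (2.9315, 2.2498)
cos θ_2 = (13.6549−2²−2²)/(2·2·2) = 0.7069; θ_2 = -45.0194° (elbow-down)
β = atan2(2.2498,2.9315) = 37.5048°; ψ = atan2(-1.4147,3.4137) = -22.5097°
θ_1 = β − ψ = 60.0145°
θ_3 = φ − θ_1 − θ_2 = -119.9951° (wrapped to (-180°,180°])

60.015 -45.019 -119.995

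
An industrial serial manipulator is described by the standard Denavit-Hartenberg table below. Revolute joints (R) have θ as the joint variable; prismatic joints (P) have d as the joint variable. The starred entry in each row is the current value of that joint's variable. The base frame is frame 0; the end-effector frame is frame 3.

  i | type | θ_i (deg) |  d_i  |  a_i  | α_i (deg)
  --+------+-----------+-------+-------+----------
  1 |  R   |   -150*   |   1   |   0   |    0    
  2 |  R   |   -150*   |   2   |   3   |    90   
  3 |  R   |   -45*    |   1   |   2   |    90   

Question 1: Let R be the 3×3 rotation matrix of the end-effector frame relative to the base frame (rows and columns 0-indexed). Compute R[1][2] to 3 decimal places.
-0.612

End-effector z-axis (col 2 of R) = (-0.3536,-0.6124,-0.7071)
R[1][2] = -0.6124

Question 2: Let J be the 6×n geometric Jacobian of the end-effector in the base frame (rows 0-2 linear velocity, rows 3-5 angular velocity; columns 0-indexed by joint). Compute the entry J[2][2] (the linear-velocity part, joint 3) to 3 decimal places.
1.414

axis z_2 = (0.8660,-0.5000,0.0000); lever o_n−o_2 = (1.5731,0.7247,-1.4142)
cross product → J_v[:, 2] = (0.7071,1.2247,1.4142)
J_ω[:, 2] = z_2
entry J[2][2] = 1.4142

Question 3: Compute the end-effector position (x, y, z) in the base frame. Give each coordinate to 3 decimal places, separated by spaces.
after link 1: o_1 = (0.0000, 0.0000, 1.0000)
after link 2: o_2 = (1.5000, 2.5981, 3.0000)
after link 3: o_3 = (3.0731, 3.3228, 1.5858)

3.073 3.323 1.586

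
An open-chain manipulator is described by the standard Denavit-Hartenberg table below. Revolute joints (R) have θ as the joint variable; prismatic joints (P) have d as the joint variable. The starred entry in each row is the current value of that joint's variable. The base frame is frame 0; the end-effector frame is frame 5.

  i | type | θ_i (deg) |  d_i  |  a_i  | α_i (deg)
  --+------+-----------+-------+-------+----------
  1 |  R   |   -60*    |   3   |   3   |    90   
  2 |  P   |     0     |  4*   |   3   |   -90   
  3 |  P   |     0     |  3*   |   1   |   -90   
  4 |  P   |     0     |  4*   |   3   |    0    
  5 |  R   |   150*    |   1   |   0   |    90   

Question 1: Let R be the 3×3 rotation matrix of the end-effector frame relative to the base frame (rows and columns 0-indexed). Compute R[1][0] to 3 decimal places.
End-effector x-axis (col 0 of R) = (-0.4330,0.7500,-0.5000)
R[1][0] = 0.7500

0.750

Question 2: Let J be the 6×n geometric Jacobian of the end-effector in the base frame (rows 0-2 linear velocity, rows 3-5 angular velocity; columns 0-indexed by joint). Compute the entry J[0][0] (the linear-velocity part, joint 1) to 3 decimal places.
axis z_0 = ẑ; lever o_n−o_0 = (5.8660,-8.1603,6.0000)
cross product → J_v[:, 0] = (8.1603,5.8660,-0.0000)
J_ω[:, 0] = z_0
entry J[0][0] = 8.1603

8.160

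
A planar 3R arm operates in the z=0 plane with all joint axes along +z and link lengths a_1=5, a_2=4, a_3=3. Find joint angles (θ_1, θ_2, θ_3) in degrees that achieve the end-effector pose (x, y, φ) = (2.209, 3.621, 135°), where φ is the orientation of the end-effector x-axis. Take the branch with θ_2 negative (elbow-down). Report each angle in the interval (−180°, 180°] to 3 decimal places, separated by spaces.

wrist centre = target − a_3·(cos φ, sin φ) = (4.3303, 1.4997)
cos θ_2 = (21.0007−5²−4²)/(2·5·4) = -0.5000; θ_2 = -119.9988° (elbow-down)
β = atan2(1.4997,4.3303) = 19.1020°; ψ = atan2(-3.4641,3.0001) = -49.1063°
θ_1 = β − ψ = 68.2083°
θ_3 = φ − θ_1 − θ_2 = -173.2095° (wrapped to (-180°,180°])

68.208 -119.999 -173.209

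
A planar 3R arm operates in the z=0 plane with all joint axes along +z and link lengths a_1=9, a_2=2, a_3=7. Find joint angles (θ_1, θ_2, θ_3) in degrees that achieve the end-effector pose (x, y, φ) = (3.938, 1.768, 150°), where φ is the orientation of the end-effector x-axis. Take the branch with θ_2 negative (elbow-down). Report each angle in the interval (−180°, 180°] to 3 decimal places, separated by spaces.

wrist centre = target − a_3·(cos φ, sin φ) = (10.0002, -1.7320)
cos θ_2 = (103.0034−9²−2²)/(2·9·2) = 0.5001; θ_2 = -59.9938° (elbow-down)
β = atan2(-1.7320,10.0002) = -9.8260°; ψ = atan2(-1.7319,10.0002) = -9.8256°
θ_1 = β − ψ = -0.0003°
θ_3 = φ − θ_1 − θ_2 = -150.0059° (wrapped to (-180°,180°])

-0.000 -59.994 -150.006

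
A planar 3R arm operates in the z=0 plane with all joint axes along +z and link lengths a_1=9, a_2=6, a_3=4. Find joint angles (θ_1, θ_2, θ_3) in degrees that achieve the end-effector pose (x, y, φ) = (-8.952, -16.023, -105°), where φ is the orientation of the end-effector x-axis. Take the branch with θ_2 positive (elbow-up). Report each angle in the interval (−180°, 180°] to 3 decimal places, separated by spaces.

-135.003 30.008 -0.005

wrist centre = target − a_3·(cos φ, sin φ) = (-7.9167, -12.1593)
cos θ_2 = (210.5230−9²−6²)/(2·9·6) = 0.8660; θ_2 = 30.0082° (elbow-up)
β = atan2(-12.1593,-7.9167) = -123.0675°; ψ = atan2(3.0007,14.1957) = 11.9357°
θ_1 = β − ψ = -135.0032°
θ_3 = φ − θ_1 − θ_2 = -0.0050° (wrapped to (-180°,180°])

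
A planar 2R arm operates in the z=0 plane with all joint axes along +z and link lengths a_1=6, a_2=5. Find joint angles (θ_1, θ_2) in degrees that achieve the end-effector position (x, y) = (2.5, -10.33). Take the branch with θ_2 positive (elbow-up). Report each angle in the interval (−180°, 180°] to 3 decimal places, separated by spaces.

cos θ_2 = (112.9589−6²−5²)/(2·6·5) = 0.8660; θ_2 = 30.0050° (elbow-up)
β = atan2(-10.3300,2.5000) = -76.3952°; ψ = atan2(2.5004,10.3299) = 13.6069°
θ_1 = β − ψ = -90.0021°

-90.002 30.005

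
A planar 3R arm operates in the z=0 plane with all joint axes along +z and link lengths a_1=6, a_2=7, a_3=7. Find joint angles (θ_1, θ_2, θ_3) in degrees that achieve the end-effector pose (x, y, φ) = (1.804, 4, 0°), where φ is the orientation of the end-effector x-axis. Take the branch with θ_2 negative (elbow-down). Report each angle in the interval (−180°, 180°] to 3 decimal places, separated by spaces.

-150.000 -120.001 -89.999

wrist centre = target − a_3·(cos φ, sin φ) = (-5.1960, 4.0000)
cos θ_2 = (42.9984−6²−7²)/(2·6·7) = -0.5000; θ_2 = -120.0012° (elbow-down)
β = atan2(4.0000,-5.1960) = 142.4101°; ψ = atan2(-6.0621,2.4999) = -67.5899°
θ_1 = β − ψ = 210.0000°
θ_3 = φ − θ_1 − θ_2 = -89.9988° (wrapped to (-180°,180°])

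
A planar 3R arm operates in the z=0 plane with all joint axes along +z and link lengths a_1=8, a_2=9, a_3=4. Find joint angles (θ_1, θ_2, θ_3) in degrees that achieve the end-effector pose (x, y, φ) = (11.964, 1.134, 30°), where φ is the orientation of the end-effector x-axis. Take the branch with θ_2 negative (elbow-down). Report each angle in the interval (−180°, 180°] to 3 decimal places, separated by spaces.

60.001 -120.001 90.000

wrist centre = target − a_3·(cos φ, sin φ) = (8.4999, -0.8660)
cos θ_2 = (72.9982−8²−9²)/(2·8·9) = -0.5000; θ_2 = -120.0008° (elbow-down)
β = atan2(-0.8660,8.4999) = -5.8174°; ψ = atan2(-7.7942,3.4999) = -65.8180°
θ_1 = β − ψ = 60.0006°
θ_3 = φ − θ_1 − θ_2 = 90.0002° (wrapped to (-180°,180°])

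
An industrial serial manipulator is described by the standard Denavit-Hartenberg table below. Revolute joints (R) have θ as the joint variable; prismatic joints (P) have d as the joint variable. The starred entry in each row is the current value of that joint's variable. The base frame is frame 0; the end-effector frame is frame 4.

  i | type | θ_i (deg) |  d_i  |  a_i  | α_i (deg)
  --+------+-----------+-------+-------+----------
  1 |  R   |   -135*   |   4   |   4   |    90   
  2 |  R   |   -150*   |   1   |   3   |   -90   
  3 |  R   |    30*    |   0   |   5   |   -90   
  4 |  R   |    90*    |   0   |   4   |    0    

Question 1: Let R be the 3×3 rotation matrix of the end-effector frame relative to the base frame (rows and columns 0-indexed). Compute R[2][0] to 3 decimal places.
End-effector x-axis (col 0 of R) = (0.3536,0.3536,0.8660)
R[2][0] = 0.8660

0.866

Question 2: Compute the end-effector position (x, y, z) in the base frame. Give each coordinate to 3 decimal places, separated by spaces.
4.135 2.014 3.799

after link 1: o_1 = (-2.8284, -2.8284, 4.0000)
after link 2: o_2 = (-1.6984, -0.2842, 2.5000)
after link 3: o_3 = (2.7210, 0.5997, 0.3349)
after link 4: o_4 = (4.1352, 2.0139, 3.7990)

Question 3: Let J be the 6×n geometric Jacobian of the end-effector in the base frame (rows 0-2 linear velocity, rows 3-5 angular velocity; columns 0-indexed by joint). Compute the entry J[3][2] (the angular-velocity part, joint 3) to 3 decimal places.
axis z_2 = (-0.3536,-0.3536,-0.8660); lever o_n−o_2 = (5.8336,2.2981,1.2990)
cross product → J_v[:, 2] = (1.5309,-4.5928,1.2500)
J_ω[:, 2] = z_2
entry J[3][2] = -0.3536

-0.354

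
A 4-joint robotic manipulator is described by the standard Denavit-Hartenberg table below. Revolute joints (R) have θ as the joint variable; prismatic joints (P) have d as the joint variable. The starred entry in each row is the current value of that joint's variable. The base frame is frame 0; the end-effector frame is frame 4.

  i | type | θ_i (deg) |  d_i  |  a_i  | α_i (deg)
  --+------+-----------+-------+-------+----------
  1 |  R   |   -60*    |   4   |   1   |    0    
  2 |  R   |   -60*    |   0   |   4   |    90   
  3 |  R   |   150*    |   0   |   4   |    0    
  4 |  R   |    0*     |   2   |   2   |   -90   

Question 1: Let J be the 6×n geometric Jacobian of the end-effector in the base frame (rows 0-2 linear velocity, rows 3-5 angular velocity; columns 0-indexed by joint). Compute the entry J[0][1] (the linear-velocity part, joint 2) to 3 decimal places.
axis z_1 = (0.0000,0.0000,1.0000); lever o_n−o_1 = (-1.1340,2.0359,3.0000)
cross product → J_v[:, 1] = (-2.0359,-1.1340,0.0000)
J_ω[:, 1] = z_1
entry J[0][1] = -2.0359

-2.036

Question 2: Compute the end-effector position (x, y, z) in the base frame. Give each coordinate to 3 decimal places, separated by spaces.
-0.634 1.170 7.000

after link 1: o_1 = (0.5000, -0.8660, 4.0000)
after link 2: o_2 = (-1.5000, -4.3301, 4.0000)
after link 3: o_3 = (0.2321, -1.3301, 6.0000)
after link 4: o_4 = (-0.6340, 1.1699, 7.0000)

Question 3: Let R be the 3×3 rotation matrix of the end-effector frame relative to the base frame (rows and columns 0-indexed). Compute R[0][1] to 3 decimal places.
End-effector y-axis (col 1 of R) = (0.8660,-0.5000,-0.0000)
R[0][1] = 0.8660

0.866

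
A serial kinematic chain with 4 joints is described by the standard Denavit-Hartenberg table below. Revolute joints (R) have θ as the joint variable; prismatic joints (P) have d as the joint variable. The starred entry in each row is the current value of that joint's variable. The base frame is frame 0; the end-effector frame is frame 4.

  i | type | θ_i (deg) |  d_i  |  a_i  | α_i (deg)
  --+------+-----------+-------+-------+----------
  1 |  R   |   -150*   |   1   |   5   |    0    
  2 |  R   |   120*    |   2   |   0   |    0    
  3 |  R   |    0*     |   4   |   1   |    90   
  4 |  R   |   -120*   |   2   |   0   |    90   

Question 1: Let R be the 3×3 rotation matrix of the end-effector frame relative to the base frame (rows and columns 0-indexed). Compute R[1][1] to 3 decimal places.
End-effector y-axis (col 1 of R) = (-0.5000,-0.8660,0.0000)
R[1][1] = -0.8660

-0.866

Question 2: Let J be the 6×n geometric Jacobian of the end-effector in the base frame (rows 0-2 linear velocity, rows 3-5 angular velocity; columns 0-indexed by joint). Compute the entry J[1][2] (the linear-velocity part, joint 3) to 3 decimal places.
axis z_2 = (0.0000,0.0000,1.0000); lever o_n−o_2 = (-0.1340,-2.2321,4.0000)
cross product → J_v[:, 2] = (2.2321,-0.1340,0.0000)
J_ω[:, 2] = z_2
entry J[1][2] = -0.1340

-0.134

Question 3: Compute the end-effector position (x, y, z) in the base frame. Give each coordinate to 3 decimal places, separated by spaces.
after link 1: o_1 = (-4.3301, -2.5000, 1.0000)
after link 2: o_2 = (-4.3301, -2.5000, 3.0000)
after link 3: o_3 = (-3.4641, -3.0000, 7.0000)
after link 4: o_4 = (-4.4641, -4.7321, 7.0000)

-4.464 -4.732 7.000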